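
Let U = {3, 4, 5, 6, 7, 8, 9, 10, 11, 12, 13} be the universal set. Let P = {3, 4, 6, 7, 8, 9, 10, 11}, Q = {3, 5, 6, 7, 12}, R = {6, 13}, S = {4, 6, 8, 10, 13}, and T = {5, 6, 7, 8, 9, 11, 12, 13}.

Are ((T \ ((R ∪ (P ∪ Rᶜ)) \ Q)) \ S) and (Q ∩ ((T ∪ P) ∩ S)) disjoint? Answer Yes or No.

Yes

Rᶜ = {3, 4, 5, 7, 8, 9, 10, 11, 12}
P ∪ Rᶜ = {3, 4, 5, 6, 7, 8, 9, 10, 11, 12}
R ∪ (P ∪ Rᶜ) = {3, 4, 5, 6, 7, 8, 9, 10, 11, 12, 13}
(R ∪ (P ∪ Rᶜ)) \ Q = {4, 8, 9, 10, 11, 13}
T \ ((R ∪ (P ∪ Rᶜ)) \ Q) = {5, 6, 7, 12}
(T \ ((R ∪ (P ∪ Rᶜ)) \ Q)) \ S = {5, 7, 12}
T ∪ P = {3, 4, 5, 6, 7, 8, 9, 10, 11, 12, 13}
(T ∪ P) ∩ S = {4, 6, 8, 10, 13}
Q ∩ ((T ∪ P) ∩ S) = {6}
{5, 7, 12} and {6} share no elements.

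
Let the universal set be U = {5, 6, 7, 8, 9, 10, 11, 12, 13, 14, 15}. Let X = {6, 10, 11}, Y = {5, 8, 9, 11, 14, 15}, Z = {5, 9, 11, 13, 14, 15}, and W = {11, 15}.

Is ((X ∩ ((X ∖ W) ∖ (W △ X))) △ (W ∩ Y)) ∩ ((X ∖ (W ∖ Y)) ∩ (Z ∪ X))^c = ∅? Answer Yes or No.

No

X ∖ W = {6, 10}
W △ X = {6, 10, 15}
(X ∖ W) ∖ (W △ X) = {}
X ∩ ((X ∖ W) ∖ (W △ X)) = {}
W ∩ Y = {11, 15}
(X ∩ ((X ∖ W) ∖ (W △ X))) △ (W ∩ Y) = {11, 15}
W ∖ Y = {}
X ∖ (W ∖ Y) = {6, 10, 11}
Z ∪ X = {5, 6, 9, 10, 11, 13, 14, 15}
(X ∖ (W ∖ Y)) ∩ (Z ∪ X) = {6, 10, 11}
((X ∖ (W ∖ Y)) ∩ (Z ∪ X))^c = {5, 7, 8, 9, 12, 13, 14, 15}
15 lies in both, so they are not disjoint.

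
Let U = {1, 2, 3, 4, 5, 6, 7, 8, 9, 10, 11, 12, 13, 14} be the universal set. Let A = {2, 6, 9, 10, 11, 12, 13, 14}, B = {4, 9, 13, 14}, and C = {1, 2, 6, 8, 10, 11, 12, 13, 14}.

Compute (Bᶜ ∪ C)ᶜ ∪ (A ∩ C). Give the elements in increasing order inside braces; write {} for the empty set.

{2, 4, 6, 9, 10, 11, 12, 13, 14}

Bᶜ = {1, 2, 3, 5, 6, 7, 8, 10, 11, 12}
Bᶜ ∪ C = {1, 2, 3, 5, 6, 7, 8, 10, 11, 12, 13, 14}
(Bᶜ ∪ C)ᶜ = {4, 9}
A ∩ C = {2, 6, 10, 11, 12, 13, 14}
(Bᶜ ∪ C)ᶜ ∪ (A ∩ C) = {2, 4, 6, 9, 10, 11, 12, 13, 14}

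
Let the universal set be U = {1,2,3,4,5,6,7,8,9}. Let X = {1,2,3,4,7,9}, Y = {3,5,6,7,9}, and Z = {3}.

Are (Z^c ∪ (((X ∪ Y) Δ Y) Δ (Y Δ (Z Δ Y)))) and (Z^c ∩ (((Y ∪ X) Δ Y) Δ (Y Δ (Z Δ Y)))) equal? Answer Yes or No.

No

Z^c = {1,2,4,5,6,7,8,9}
X ∪ Y = {1,2,3,4,5,6,7,9}
(X ∪ Y) Δ Y = {1,2,4}
Z Δ Y = {5,6,7,9}
Y Δ (Z Δ Y) = {3}
((X ∪ Y) Δ Y) Δ (Y Δ (Z Δ Y)) = {1,2,3,4}
Z^c ∪ (((X ∪ Y) Δ Y) Δ (Y Δ (Z Δ Y))) = {1,2,3,4,5,6,7,8,9}
Y ∪ X = {1,2,3,4,5,6,7,9}
(Y ∪ X) Δ Y = {1,2,4}
((Y ∪ X) Δ Y) Δ (Y Δ (Z Δ Y)) = {1,2,3,4}
Z^c ∩ (((Y ∪ X) Δ Y) Δ (Y Δ (Z Δ Y))) = {1,2,4}
3 ∈ Z^c ∪ (((X ∪ Y) Δ Y) Δ (Y Δ (Z Δ Y))) but 3 ∉ Z^c ∩ (((Y ∪ X) Δ Y) Δ (Y Δ (Z Δ Y))), so they differ.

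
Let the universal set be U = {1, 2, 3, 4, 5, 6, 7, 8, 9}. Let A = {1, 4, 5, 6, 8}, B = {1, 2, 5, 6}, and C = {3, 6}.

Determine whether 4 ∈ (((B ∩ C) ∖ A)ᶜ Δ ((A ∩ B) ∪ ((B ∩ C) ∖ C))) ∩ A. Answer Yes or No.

4 ∉ B and 4 ∉ C, so 4 ∉ B ∩ C
4 ∉ (B ∩ C) and 4 ∈ A, so 4 ∉ (B ∩ C) ∖ A
4 ∈ ((B ∩ C) ∖ A)ᶜ since 4 ∉ ((B ∩ C) ∖ A)
4 ∈ A and 4 ∉ B, so 4 ∉ A ∩ B
4 ∉ B and 4 ∉ C, so 4 ∉ B ∩ C
4 ∉ (B ∩ C) and 4 ∉ C, so 4 ∉ (B ∩ C) ∖ C
4 ∉ (A ∩ B) and 4 ∉ ((B ∩ C) ∖ C), so 4 ∉ (A ∩ B) ∪ ((B ∩ C) ∖ C)
4 ∈ ((B ∩ C) ∖ A)ᶜ and 4 ∉ ((A ∩ B) ∪ ((B ∩ C) ∖ C)), so 4 ∈ ((B ∩ C) ∖ A)ᶜ Δ ((A ∩ B) ∪ ((B ∩ C) ∖ C))
4 ∈ (((B ∩ C) ∖ A)ᶜ Δ ((A ∩ B) ∪ ((B ∩ C) ∖ C))) and 4 ∈ A, so 4 ∈ (((B ∩ C) ∖ A)ᶜ Δ ((A ∩ B) ∪ ((B ∩ C) ∖ C))) ∩ A

Yes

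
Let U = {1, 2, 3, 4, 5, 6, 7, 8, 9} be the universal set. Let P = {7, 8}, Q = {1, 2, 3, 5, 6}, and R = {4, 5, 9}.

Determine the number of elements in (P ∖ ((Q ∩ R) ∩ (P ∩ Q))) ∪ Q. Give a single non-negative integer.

Q ∩ R = {5}
P ∩ Q = {}
(Q ∩ R) ∩ (P ∩ Q) = {}
P ∖ ((Q ∩ R) ∩ (P ∩ Q)) = {7, 8}
(P ∖ ((Q ∩ R) ∩ (P ∩ Q))) ∪ Q = {1, 2, 3, 5, 6, 7, 8}
|(P ∖ ((Q ∩ R) ∩ (P ∩ Q))) ∪ Q| = 7

7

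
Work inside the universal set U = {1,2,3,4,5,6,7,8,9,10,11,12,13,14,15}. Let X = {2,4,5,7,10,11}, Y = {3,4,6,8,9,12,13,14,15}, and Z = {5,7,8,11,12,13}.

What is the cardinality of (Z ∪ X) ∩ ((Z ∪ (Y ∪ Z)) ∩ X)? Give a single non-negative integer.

4

Z ∪ X = {2,4,5,7,8,10,11,12,13}
Y ∪ Z = {3,4,5,6,7,8,9,11,12,13,14,15}
Z ∪ (Y ∪ Z) = {3,4,5,6,7,8,9,11,12,13,14,15}
(Z ∪ (Y ∪ Z)) ∩ X = {4,5,7,11}
(Z ∪ X) ∩ ((Z ∪ (Y ∪ Z)) ∩ X) = {4,5,7,11}
|(Z ∪ X) ∩ ((Z ∪ (Y ∪ Z)) ∩ X)| = 4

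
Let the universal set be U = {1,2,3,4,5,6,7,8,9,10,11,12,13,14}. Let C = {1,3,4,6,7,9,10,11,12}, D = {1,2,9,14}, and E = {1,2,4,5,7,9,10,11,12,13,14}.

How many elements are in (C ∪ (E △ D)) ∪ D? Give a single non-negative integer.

E △ D = {4,5,7,10,11,12,13}
C ∪ (E △ D) = {1,3,4,5,6,7,9,10,11,12,13}
(C ∪ (E △ D)) ∪ D = {1,2,3,4,5,6,7,9,10,11,12,13,14}
|(C ∪ (E △ D)) ∪ D| = 13

13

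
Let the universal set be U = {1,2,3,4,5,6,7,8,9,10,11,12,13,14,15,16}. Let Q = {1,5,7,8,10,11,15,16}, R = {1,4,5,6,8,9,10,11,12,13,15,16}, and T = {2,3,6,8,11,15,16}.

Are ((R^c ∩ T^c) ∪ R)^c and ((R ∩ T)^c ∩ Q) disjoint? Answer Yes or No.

R^c = {2,3,7,14}
T^c = {1,4,5,7,9,10,12,13,14}
R^c ∩ T^c = {7,14}
(R^c ∩ T^c) ∪ R = {1,4,5,6,7,8,9,10,11,12,13,14,15,16}
((R^c ∩ T^c) ∪ R)^c = {2,3}
R ∩ T = {6,8,11,15,16}
(R ∩ T)^c = {1,2,3,4,5,7,9,10,12,13,14}
(R ∩ T)^c ∩ Q = {1,5,7,10}
{2,3} and {1,5,7,10} share no elements.

Yes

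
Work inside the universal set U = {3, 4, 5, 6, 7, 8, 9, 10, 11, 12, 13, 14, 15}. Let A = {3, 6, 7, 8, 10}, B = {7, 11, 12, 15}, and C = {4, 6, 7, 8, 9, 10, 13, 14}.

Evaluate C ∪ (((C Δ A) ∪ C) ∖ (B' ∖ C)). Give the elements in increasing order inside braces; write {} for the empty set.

{4, 6, 7, 8, 9, 10, 13, 14}

C Δ A = {3, 4, 9, 13, 14}
(C Δ A) ∪ C = {3, 4, 6, 7, 8, 9, 10, 13, 14}
B' = {3, 4, 5, 6, 8, 9, 10, 13, 14}
B' ∖ C = {3, 5}
((C Δ A) ∪ C) ∖ (B' ∖ C) = {4, 6, 7, 8, 9, 10, 13, 14}
C ∪ (((C Δ A) ∪ C) ∖ (B' ∖ C)) = {4, 6, 7, 8, 9, 10, 13, 14}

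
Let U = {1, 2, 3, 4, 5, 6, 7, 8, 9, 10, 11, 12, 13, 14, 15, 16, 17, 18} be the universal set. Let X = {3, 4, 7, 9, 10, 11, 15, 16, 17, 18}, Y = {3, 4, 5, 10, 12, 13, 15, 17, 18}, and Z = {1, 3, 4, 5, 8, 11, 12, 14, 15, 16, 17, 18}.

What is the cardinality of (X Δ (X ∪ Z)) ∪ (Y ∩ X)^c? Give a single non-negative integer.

X ∪ Z = {1, 3, 4, 5, 7, 8, 9, 10, 11, 12, 14, 15, 16, 17, 18}
X Δ (X ∪ Z) = {1, 5, 8, 12, 14}
Y ∩ X = {3, 4, 10, 15, 17, 18}
(Y ∩ X)^c = {1, 2, 5, 6, 7, 8, 9, 11, 12, 13, 14, 16}
(X Δ (X ∪ Z)) ∪ (Y ∩ X)^c = {1, 2, 5, 6, 7, 8, 9, 11, 12, 13, 14, 16}
|(X Δ (X ∪ Z)) ∪ (Y ∩ X)^c| = 12

12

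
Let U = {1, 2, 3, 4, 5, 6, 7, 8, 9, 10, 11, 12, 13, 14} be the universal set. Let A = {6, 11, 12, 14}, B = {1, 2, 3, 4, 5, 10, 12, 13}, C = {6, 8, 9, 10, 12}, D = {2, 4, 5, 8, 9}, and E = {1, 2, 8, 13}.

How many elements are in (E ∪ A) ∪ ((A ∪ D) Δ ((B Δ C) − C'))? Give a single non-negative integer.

10

E ∪ A = {1, 2, 6, 8, 11, 12, 13, 14}
A ∪ D = {2, 4, 5, 6, 8, 9, 11, 12, 14}
B Δ C = {1, 2, 3, 4, 5, 6, 8, 9, 13}
C' = {1, 2, 3, 4, 5, 7, 11, 13, 14}
(B Δ C) − C' = {6, 8, 9}
(A ∪ D) Δ ((B Δ C) − C') = {2, 4, 5, 11, 12, 14}
(E ∪ A) ∪ ((A ∪ D) Δ ((B Δ C) − C')) = {1, 2, 4, 5, 6, 8, 11, 12, 13, 14}
|(E ∪ A) ∪ ((A ∪ D) Δ ((B Δ C) − C'))| = 10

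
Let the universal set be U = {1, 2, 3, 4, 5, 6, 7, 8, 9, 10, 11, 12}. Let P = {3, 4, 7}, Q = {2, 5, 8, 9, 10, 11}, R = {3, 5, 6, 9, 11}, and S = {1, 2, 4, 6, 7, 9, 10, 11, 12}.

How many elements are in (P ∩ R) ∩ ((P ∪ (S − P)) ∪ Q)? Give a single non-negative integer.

P ∩ R = {3}
S − P = {1, 2, 6, 9, 10, 11, 12}
P ∪ (S − P) = {1, 2, 3, 4, 6, 7, 9, 10, 11, 12}
(P ∪ (S − P)) ∪ Q = {1, 2, 3, 4, 5, 6, 7, 8, 9, 10, 11, 12}
(P ∩ R) ∩ ((P ∪ (S − P)) ∪ Q) = {3}
|(P ∩ R) ∩ ((P ∪ (S − P)) ∪ Q)| = 1

1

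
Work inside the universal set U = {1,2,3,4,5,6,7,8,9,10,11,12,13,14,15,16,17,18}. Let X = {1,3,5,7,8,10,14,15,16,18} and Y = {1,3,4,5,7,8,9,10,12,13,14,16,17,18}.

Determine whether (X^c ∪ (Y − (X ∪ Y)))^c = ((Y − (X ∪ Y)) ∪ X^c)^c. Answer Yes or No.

X^c = {2,4,6,9,11,12,13,17}
X ∪ Y = {1,3,4,5,7,8,9,10,12,13,14,15,16,17,18}
Y − (X ∪ Y) = {}
X^c ∪ (Y − (X ∪ Y)) = {2,4,6,9,11,12,13,17}
(X^c ∪ (Y − (X ∪ Y)))^c = {1,3,5,7,8,10,14,15,16,18}
(Y − (X ∪ Y)) ∪ X^c = {2,4,6,9,11,12,13,17}
((Y − (X ∪ Y)) ∪ X^c)^c = {1,3,5,7,8,10,14,15,16,18}
Both equal {1,3,5,7,8,10,14,15,16,18}, so (X^c ∪ (Y − (X ∪ Y)))^c = ((Y − (X ∪ Y)) ∪ X^c)^c.

Yes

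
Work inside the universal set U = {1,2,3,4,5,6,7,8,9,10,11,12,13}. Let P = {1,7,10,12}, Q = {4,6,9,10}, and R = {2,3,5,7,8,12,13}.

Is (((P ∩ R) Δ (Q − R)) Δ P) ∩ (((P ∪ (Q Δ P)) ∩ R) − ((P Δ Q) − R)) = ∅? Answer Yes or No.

Yes

P ∩ R = {7,12}
Q − R = {4,6,9,10}
(P ∩ R) Δ (Q − R) = {4,6,7,9,10,12}
((P ∩ R) Δ (Q − R)) Δ P = {1,4,6,9}
Q Δ P = {1,4,6,7,9,12}
P ∪ (Q Δ P) = {1,4,6,7,9,10,12}
(P ∪ (Q Δ P)) ∩ R = {7,12}
P Δ Q = {1,4,6,7,9,12}
(P Δ Q) − R = {1,4,6,9}
((P ∪ (Q Δ P)) ∩ R) − ((P Δ Q) − R) = {7,12}
{1,4,6,9} and {7,12} share no elements.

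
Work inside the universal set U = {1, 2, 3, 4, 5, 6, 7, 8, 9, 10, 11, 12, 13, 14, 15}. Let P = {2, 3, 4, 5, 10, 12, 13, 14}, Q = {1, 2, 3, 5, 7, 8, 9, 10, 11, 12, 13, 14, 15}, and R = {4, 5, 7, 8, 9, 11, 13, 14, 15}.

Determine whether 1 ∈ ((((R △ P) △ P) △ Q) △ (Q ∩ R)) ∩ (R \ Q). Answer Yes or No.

1 ∉ R and 1 ∉ P, so 1 ∉ R △ P
1 ∉ (R △ P) and 1 ∉ P, so 1 ∉ (R △ P) △ P
1 ∉ ((R △ P) △ P) and 1 ∈ Q, so 1 ∈ ((R △ P) △ P) △ Q
1 ∈ Q and 1 ∉ R, so 1 ∉ Q ∩ R
1 ∈ (((R △ P) △ P) △ Q) and 1 ∉ (Q ∩ R), so 1 ∈ (((R △ P) △ P) △ Q) △ (Q ∩ R)
1 ∉ R and 1 ∈ Q, so 1 ∉ R \ Q
1 ∈ ((((R △ P) △ P) △ Q) △ (Q ∩ R)) and 1 ∉ (R \ Q), so 1 ∉ ((((R △ P) △ P) △ Q) △ (Q ∩ R)) ∩ (R \ Q)

No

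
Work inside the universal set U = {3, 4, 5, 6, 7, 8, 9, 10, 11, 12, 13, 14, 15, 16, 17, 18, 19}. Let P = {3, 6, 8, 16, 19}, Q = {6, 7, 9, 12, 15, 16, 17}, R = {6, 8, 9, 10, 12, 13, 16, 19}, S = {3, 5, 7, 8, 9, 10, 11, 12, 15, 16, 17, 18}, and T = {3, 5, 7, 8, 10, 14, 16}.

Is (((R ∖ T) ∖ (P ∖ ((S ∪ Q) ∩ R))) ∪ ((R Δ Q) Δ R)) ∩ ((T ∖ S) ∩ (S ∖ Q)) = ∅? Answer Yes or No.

R ∖ T = {6, 9, 12, 13, 19}
S ∪ Q = {3, 5, 6, 7, 8, 9, 10, 11, 12, 15, 16, 17, 18}
(S ∪ Q) ∩ R = {6, 8, 9, 10, 12, 16}
P ∖ ((S ∪ Q) ∩ R) = {3, 19}
(R ∖ T) ∖ (P ∖ ((S ∪ Q) ∩ R)) = {6, 9, 12, 13}
R Δ Q = {7, 8, 10, 13, 15, 17, 19}
(R Δ Q) Δ R = {6, 7, 9, 12, 15, 16, 17}
((R ∖ T) ∖ (P ∖ ((S ∪ Q) ∩ R))) ∪ ((R Δ Q) Δ R) = {6, 7, 9, 12, 13, 15, 16, 17}
T ∖ S = {14}
S ∖ Q = {3, 5, 8, 10, 11, 18}
(T ∖ S) ∩ (S ∖ Q) = {}
{6, 7, 9, 12, 13, 15, 16, 17} and {} share no elements.

Yes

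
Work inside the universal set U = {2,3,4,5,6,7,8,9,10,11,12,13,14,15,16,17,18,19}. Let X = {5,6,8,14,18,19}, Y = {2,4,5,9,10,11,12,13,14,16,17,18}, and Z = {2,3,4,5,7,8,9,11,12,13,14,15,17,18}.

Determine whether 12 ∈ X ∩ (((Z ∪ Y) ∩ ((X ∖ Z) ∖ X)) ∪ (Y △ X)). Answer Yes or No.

No

12 ∈ Z and 12 ∈ Y, so 12 ∈ Z ∪ Y
12 ∉ X and 12 ∈ Z, so 12 ∉ X ∖ Z
12 ∉ (X ∖ Z) and 12 ∉ X, so 12 ∉ (X ∖ Z) ∖ X
12 ∈ (Z ∪ Y) and 12 ∉ ((X ∖ Z) ∖ X), so 12 ∉ (Z ∪ Y) ∩ ((X ∖ Z) ∖ X)
12 ∈ Y and 12 ∉ X, so 12 ∈ Y △ X
12 ∉ ((Z ∪ Y) ∩ ((X ∖ Z) ∖ X)) and 12 ∈ (Y △ X), so 12 ∈ ((Z ∪ Y) ∩ ((X ∖ Z) ∖ X)) ∪ (Y △ X)
12 ∉ X and 12 ∈ (((Z ∪ Y) ∩ ((X ∖ Z) ∖ X)) ∪ (Y △ X)), so 12 ∉ X ∩ (((Z ∪ Y) ∩ ((X ∖ Z) ∖ X)) ∪ (Y △ X))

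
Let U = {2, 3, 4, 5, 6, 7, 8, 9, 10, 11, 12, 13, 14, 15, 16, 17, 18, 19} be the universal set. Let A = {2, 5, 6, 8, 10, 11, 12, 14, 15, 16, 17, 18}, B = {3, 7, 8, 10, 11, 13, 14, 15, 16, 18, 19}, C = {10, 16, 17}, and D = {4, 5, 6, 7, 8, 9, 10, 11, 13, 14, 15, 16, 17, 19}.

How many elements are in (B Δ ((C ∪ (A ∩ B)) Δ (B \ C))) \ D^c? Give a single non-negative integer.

A ∩ B = {8, 10, 11, 14, 15, 16, 18}
C ∪ (A ∩ B) = {8, 10, 11, 14, 15, 16, 17, 18}
B \ C = {3, 7, 8, 11, 13, 14, 15, 18, 19}
(C ∪ (A ∩ B)) Δ (B \ C) = {3, 7, 10, 13, 16, 17, 19}
B Δ ((C ∪ (A ∩ B)) Δ (B \ C)) = {8, 11, 14, 15, 17, 18}
D^c = {2, 3, 12, 18}
(B Δ ((C ∪ (A ∩ B)) Δ (B \ C))) \ D^c = {8, 11, 14, 15, 17}
|(B Δ ((C ∪ (A ∩ B)) Δ (B \ C))) \ D^c| = 5

5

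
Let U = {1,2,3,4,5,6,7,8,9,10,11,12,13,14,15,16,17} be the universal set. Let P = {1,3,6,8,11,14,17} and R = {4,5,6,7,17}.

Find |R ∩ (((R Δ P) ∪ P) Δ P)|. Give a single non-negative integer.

3

R Δ P = {1,3,4,5,7,8,11,14}
(R Δ P) ∪ P = {1,3,4,5,6,7,8,11,14,17}
((R Δ P) ∪ P) Δ P = {4,5,7}
R ∩ (((R Δ P) ∪ P) Δ P) = {4,5,7}
|R ∩ (((R Δ P) ∪ P) Δ P)| = 3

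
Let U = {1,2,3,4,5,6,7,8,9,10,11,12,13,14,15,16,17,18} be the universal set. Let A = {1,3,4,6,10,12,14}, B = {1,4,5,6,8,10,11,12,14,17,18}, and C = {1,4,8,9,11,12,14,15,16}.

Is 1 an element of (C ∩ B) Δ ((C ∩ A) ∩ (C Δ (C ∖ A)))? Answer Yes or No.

1 ∈ C and 1 ∈ B, so 1 ∈ C ∩ B
1 ∈ C and 1 ∈ A, so 1 ∈ C ∩ A
1 ∈ C and 1 ∈ A, so 1 ∉ C ∖ A
1 ∈ C and 1 ∉ (C ∖ A), so 1 ∈ C Δ (C ∖ A)
1 ∈ (C ∩ A) and 1 ∈ (C Δ (C ∖ A)), so 1 ∈ (C ∩ A) ∩ (C Δ (C ∖ A))
1 ∈ (C ∩ B) and 1 ∈ ((C ∩ A) ∩ (C Δ (C ∖ A))), so 1 ∉ (C ∩ B) Δ ((C ∩ A) ∩ (C Δ (C ∖ A)))

No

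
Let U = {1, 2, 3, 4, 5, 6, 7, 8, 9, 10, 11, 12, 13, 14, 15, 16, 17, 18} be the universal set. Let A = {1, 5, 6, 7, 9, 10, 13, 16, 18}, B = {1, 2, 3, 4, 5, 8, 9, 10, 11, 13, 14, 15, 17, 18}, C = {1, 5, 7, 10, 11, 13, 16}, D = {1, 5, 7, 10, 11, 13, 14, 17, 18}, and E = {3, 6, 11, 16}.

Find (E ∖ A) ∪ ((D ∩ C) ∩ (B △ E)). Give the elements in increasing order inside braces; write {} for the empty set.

{1, 3, 5, 10, 11, 13}

E ∖ A = {3, 11}
D ∩ C = {1, 5, 7, 10, 11, 13}
B △ E = {1, 2, 4, 5, 6, 8, 9, 10, 13, 14, 15, 16, 17, 18}
(D ∩ C) ∩ (B △ E) = {1, 5, 10, 13}
(E ∖ A) ∪ ((D ∩ C) ∩ (B △ E)) = {1, 3, 5, 10, 11, 13}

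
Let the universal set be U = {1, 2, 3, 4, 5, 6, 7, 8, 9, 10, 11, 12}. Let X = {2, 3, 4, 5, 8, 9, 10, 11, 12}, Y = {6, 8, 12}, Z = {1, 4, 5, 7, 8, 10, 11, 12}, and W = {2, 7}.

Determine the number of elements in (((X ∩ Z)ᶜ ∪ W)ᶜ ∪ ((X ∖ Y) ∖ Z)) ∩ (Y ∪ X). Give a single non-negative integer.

9

X ∩ Z = {4, 5, 8, 10, 11, 12}
(X ∩ Z)ᶜ = {1, 2, 3, 6, 7, 9}
(X ∩ Z)ᶜ ∪ W = {1, 2, 3, 6, 7, 9}
((X ∩ Z)ᶜ ∪ W)ᶜ = {4, 5, 8, 10, 11, 12}
X ∖ Y = {2, 3, 4, 5, 9, 10, 11}
(X ∖ Y) ∖ Z = {2, 3, 9}
((X ∩ Z)ᶜ ∪ W)ᶜ ∪ ((X ∖ Y) ∖ Z) = {2, 3, 4, 5, 8, 9, 10, 11, 12}
Y ∪ X = {2, 3, 4, 5, 6, 8, 9, 10, 11, 12}
(((X ∩ Z)ᶜ ∪ W)ᶜ ∪ ((X ∖ Y) ∖ Z)) ∩ (Y ∪ X) = {2, 3, 4, 5, 8, 9, 10, 11, 12}
|(((X ∩ Z)ᶜ ∪ W)ᶜ ∪ ((X ∖ Y) ∖ Z)) ∩ (Y ∪ X)| = 9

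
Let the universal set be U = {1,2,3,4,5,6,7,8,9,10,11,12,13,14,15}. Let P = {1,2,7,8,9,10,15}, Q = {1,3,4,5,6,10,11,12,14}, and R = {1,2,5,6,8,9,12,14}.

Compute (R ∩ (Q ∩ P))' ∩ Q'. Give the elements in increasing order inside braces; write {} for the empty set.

Q ∩ P = {1,10}
R ∩ (Q ∩ P) = {1}
(R ∩ (Q ∩ P))' = {2,3,4,5,6,7,8,9,10,11,12,13,14,15}
Q' = {2,7,8,9,13,15}
(R ∩ (Q ∩ P))' ∩ Q' = {2,7,8,9,13,15}

{2,7,8,9,13,15}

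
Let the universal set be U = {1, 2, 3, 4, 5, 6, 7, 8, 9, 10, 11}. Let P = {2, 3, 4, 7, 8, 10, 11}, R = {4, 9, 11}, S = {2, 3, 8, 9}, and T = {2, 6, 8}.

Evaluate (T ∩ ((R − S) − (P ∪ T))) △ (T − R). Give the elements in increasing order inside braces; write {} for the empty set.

{2, 6, 8}

R − S = {4, 11}
P ∪ T = {2, 3, 4, 6, 7, 8, 10, 11}
(R − S) − (P ∪ T) = {}
T ∩ ((R − S) − (P ∪ T)) = {}
T − R = {2, 6, 8}
(T ∩ ((R − S) − (P ∪ T))) △ (T − R) = {2, 6, 8}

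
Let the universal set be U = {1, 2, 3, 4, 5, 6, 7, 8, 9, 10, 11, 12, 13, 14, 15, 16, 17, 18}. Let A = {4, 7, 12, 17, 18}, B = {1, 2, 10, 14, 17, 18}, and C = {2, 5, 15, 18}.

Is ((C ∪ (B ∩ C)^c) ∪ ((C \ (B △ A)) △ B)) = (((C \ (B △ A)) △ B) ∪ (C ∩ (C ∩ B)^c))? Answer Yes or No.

No

B ∩ C = {2, 18}
(B ∩ C)^c = {1, 3, 4, 5, 6, 7, 8, 9, 10, 11, 12, 13, 14, 15, 16, 17}
C ∪ (B ∩ C)^c = {1, 2, 3, 4, 5, 6, 7, 8, 9, 10, 11, 12, 13, 14, 15, 16, 17, 18}
B △ A = {1, 2, 4, 7, 10, 12, 14}
C \ (B △ A) = {5, 15, 18}
(C \ (B △ A)) △ B = {1, 2, 5, 10, 14, 15, 17}
(C ∪ (B ∩ C)^c) ∪ ((C \ (B △ A)) △ B) = {1, 2, 3, 4, 5, 6, 7, 8, 9, 10, 11, 12, 13, 14, 15, 16, 17, 18}
C ∩ B = {2, 18}
(C ∩ B)^c = {1, 3, 4, 5, 6, 7, 8, 9, 10, 11, 12, 13, 14, 15, 16, 17}
C ∩ (C ∩ B)^c = {5, 15}
((C \ (B △ A)) △ B) ∪ (C ∩ (C ∩ B)^c) = {1, 2, 5, 10, 14, 15, 17}
3 ∈ (C ∪ (B ∩ C)^c) ∪ ((C \ (B △ A)) △ B) but 3 ∉ ((C \ (B △ A)) △ B) ∪ (C ∩ (C ∩ B)^c), so they differ.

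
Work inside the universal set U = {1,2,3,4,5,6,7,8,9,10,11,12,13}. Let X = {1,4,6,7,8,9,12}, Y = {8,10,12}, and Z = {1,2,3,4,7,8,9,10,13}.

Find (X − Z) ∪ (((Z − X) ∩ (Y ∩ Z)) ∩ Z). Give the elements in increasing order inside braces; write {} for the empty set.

X − Z = {6,12}
Z − X = {2,3,10,13}
Y ∩ Z = {8,10}
(Z − X) ∩ (Y ∩ Z) = {10}
((Z − X) ∩ (Y ∩ Z)) ∩ Z = {10}
(X − Z) ∪ (((Z − X) ∩ (Y ∩ Z)) ∩ Z) = {6,10,12}

{6,10,12}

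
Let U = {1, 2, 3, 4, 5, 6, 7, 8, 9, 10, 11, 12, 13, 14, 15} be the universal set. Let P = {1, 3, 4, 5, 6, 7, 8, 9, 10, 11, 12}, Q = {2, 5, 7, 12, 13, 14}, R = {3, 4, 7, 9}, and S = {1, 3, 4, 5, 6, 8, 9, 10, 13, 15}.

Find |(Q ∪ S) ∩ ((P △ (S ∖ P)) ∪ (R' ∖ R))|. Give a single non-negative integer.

14

Q ∪ S = {1, 2, 3, 4, 5, 6, 7, 8, 9, 10, 12, 13, 14, 15}
S ∖ P = {13, 15}
P △ (S ∖ P) = {1, 3, 4, 5, 6, 7, 8, 9, 10, 11, 12, 13, 15}
R' = {1, 2, 5, 6, 8, 10, 11, 12, 13, 14, 15}
R' ∖ R = {1, 2, 5, 6, 8, 10, 11, 12, 13, 14, 15}
(P △ (S ∖ P)) ∪ (R' ∖ R) = {1, 2, 3, 4, 5, 6, 7, 8, 9, 10, 11, 12, 13, 14, 15}
(Q ∪ S) ∩ ((P △ (S ∖ P)) ∪ (R' ∖ R)) = {1, 2, 3, 4, 5, 6, 7, 8, 9, 10, 12, 13, 14, 15}
|(Q ∪ S) ∩ ((P △ (S ∖ P)) ∪ (R' ∖ R))| = 14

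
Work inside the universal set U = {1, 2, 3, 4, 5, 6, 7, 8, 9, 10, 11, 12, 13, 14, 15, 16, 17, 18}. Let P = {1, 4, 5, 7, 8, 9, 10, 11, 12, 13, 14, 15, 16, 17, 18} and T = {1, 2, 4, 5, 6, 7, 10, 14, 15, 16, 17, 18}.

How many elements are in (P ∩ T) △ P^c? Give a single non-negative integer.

P ∩ T = {1, 4, 5, 7, 10, 14, 15, 16, 17, 18}
P^c = {2, 3, 6}
(P ∩ T) △ P^c = {1, 2, 3, 4, 5, 6, 7, 10, 14, 15, 16, 17, 18}
|(P ∩ T) △ P^c| = 13

13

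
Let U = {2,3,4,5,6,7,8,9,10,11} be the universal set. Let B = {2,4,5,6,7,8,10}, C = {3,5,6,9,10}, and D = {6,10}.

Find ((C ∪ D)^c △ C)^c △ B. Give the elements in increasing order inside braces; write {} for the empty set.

C ∪ D = {3,5,6,9,10}
(C ∪ D)^c = {2,4,7,8,11}
(C ∪ D)^c △ C = {2,3,4,5,6,7,8,9,10,11}
((C ∪ D)^c △ C)^c = {}
((C ∪ D)^c △ C)^c △ B = {2,4,5,6,7,8,10}

{2,4,5,6,7,8,10}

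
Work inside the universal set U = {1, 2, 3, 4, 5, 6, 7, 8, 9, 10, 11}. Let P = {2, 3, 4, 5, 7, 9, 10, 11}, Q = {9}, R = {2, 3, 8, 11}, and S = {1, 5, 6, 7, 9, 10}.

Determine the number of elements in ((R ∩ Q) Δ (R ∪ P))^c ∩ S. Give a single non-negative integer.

R ∩ Q = {}
R ∪ P = {2, 3, 4, 5, 7, 8, 9, 10, 11}
(R ∩ Q) Δ (R ∪ P) = {2, 3, 4, 5, 7, 8, 9, 10, 11}
((R ∩ Q) Δ (R ∪ P))^c = {1, 6}
((R ∩ Q) Δ (R ∪ P))^c ∩ S = {1, 6}
|((R ∩ Q) Δ (R ∪ P))^c ∩ S| = 2

2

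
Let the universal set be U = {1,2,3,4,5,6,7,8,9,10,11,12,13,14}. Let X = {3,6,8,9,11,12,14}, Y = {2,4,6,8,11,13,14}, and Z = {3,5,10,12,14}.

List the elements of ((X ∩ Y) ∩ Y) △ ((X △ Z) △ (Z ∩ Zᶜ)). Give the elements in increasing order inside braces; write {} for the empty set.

{5,9,10,14}

X ∩ Y = {6,8,11,14}
(X ∩ Y) ∩ Y = {6,8,11,14}
X △ Z = {5,6,8,9,10,11}
Zᶜ = {1,2,4,6,7,8,9,11,13}
Z ∩ Zᶜ = {}
(X △ Z) △ (Z ∩ Zᶜ) = {5,6,8,9,10,11}
((X ∩ Y) ∩ Y) △ ((X △ Z) △ (Z ∩ Zᶜ)) = {5,9,10,14}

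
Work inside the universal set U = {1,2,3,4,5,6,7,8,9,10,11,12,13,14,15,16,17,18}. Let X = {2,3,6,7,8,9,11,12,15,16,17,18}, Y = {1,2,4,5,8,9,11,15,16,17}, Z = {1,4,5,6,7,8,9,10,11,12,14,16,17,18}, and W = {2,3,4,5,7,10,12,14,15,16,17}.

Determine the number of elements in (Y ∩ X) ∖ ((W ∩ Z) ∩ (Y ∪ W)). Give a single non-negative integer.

Y ∩ X = {2,8,9,11,15,16,17}
W ∩ Z = {4,5,7,10,12,14,16,17}
Y ∪ W = {1,2,3,4,5,7,8,9,10,11,12,14,15,16,17}
(W ∩ Z) ∩ (Y ∪ W) = {4,5,7,10,12,14,16,17}
(Y ∩ X) ∖ ((W ∩ Z) ∩ (Y ∪ W)) = {2,8,9,11,15}
|(Y ∩ X) ∖ ((W ∩ Z) ∩ (Y ∪ W))| = 5

5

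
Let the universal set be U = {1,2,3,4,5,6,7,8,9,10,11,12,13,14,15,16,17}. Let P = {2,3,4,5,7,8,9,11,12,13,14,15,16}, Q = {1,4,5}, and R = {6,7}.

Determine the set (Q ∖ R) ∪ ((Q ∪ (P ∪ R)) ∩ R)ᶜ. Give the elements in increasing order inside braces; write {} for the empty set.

Q ∖ R = {1,4,5}
P ∪ R = {2,3,4,5,6,7,8,9,11,12,13,14,15,16}
Q ∪ (P ∪ R) = {1,2,3,4,5,6,7,8,9,11,12,13,14,15,16}
(Q ∪ (P ∪ R)) ∩ R = {6,7}
((Q ∪ (P ∪ R)) ∩ R)ᶜ = {1,2,3,4,5,8,9,10,11,12,13,14,15,16,17}
(Q ∖ R) ∪ ((Q ∪ (P ∪ R)) ∩ R)ᶜ = {1,2,3,4,5,8,9,10,11,12,13,14,15,16,17}

{1,2,3,4,5,8,9,10,11,12,13,14,15,16,17}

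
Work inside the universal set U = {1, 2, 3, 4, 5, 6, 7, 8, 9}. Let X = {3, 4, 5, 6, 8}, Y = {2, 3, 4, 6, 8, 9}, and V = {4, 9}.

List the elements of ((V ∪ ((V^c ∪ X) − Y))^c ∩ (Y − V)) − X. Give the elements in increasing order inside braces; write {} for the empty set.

{2}

V^c = {1, 2, 3, 5, 6, 7, 8}
V^c ∪ X = {1, 2, 3, 4, 5, 6, 7, 8}
(V^c ∪ X) − Y = {1, 5, 7}
V ∪ ((V^c ∪ X) − Y) = {1, 4, 5, 7, 9}
(V ∪ ((V^c ∪ X) − Y))^c = {2, 3, 6, 8}
Y − V = {2, 3, 6, 8}
(V ∪ ((V^c ∪ X) − Y))^c ∩ (Y − V) = {2, 3, 6, 8}
((V ∪ ((V^c ∪ X) − Y))^c ∩ (Y − V)) − X = {2}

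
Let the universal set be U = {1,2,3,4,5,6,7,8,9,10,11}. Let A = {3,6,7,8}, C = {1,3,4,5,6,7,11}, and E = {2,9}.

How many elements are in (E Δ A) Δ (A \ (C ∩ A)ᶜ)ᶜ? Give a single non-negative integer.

8

E Δ A = {2,3,6,7,8,9}
C ∩ A = {3,6,7}
(C ∩ A)ᶜ = {1,2,4,5,8,9,10,11}
A \ (C ∩ A)ᶜ = {3,6,7}
(A \ (C ∩ A)ᶜ)ᶜ = {1,2,4,5,8,9,10,11}
(E Δ A) Δ (A \ (C ∩ A)ᶜ)ᶜ = {1,3,4,5,6,7,10,11}
|(E Δ A) Δ (A \ (C ∩ A)ᶜ)ᶜ| = 8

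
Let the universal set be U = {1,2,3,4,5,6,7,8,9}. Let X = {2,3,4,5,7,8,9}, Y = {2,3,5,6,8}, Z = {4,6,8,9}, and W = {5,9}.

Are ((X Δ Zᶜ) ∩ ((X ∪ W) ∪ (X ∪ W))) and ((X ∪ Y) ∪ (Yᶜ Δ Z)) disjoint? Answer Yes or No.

Zᶜ = {1,2,3,5,7}
X Δ Zᶜ = {1,4,8,9}
X ∪ W = {2,3,4,5,7,8,9}
(X ∪ W) ∪ (X ∪ W) = {2,3,4,5,7,8,9}
(X Δ Zᶜ) ∩ ((X ∪ W) ∪ (X ∪ W)) = {4,8,9}
X ∪ Y = {2,3,4,5,6,7,8,9}
Yᶜ = {1,4,7,9}
Yᶜ Δ Z = {1,6,7,8}
(X ∪ Y) ∪ (Yᶜ Δ Z) = {1,2,3,4,5,6,7,8,9}
4 lies in both, so they are not disjoint.

No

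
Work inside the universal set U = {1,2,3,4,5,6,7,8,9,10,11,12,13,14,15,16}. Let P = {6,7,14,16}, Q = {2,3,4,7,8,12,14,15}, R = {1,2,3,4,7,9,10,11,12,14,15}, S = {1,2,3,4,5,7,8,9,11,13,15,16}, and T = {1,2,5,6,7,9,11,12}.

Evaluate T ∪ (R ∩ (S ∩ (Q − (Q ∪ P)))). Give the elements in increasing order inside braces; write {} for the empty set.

Q ∪ P = {2,3,4,6,7,8,12,14,15,16}
Q − (Q ∪ P) = {}
S ∩ (Q − (Q ∪ P)) = {}
R ∩ (S ∩ (Q − (Q ∪ P))) = {}
T ∪ (R ∩ (S ∩ (Q − (Q ∪ P)))) = {1,2,5,6,7,9,11,12}

{1,2,5,6,7,9,11,12}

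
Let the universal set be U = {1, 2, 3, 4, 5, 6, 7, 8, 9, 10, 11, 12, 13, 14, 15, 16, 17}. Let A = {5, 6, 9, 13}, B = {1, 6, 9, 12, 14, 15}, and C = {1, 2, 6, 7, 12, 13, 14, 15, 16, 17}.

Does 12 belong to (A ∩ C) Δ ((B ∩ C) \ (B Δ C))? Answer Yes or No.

Yes

12 ∉ A and 12 ∈ C, so 12 ∉ A ∩ C
12 ∈ B and 12 ∈ C, so 12 ∈ B ∩ C
12 ∈ B and 12 ∈ C, so 12 ∉ B Δ C
12 ∈ (B ∩ C) and 12 ∉ (B Δ C), so 12 ∈ (B ∩ C) \ (B Δ C)
12 ∉ (A ∩ C) and 12 ∈ ((B ∩ C) \ (B Δ C)), so 12 ∈ (A ∩ C) Δ ((B ∩ C) \ (B Δ C))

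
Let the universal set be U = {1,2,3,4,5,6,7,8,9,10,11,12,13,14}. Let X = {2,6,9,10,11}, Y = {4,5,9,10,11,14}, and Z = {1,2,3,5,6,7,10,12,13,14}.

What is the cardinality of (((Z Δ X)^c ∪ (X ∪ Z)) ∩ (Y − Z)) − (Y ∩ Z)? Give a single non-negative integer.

3

Z Δ X = {1,3,5,7,9,11,12,13,14}
(Z Δ X)^c = {2,4,6,8,10}
X ∪ Z = {1,2,3,5,6,7,9,10,11,12,13,14}
(Z Δ X)^c ∪ (X ∪ Z) = {1,2,3,4,5,6,7,8,9,10,11,12,13,14}
Y − Z = {4,9,11}
((Z Δ X)^c ∪ (X ∪ Z)) ∩ (Y − Z) = {4,9,11}
Y ∩ Z = {5,10,14}
(((Z Δ X)^c ∪ (X ∪ Z)) ∩ (Y − Z)) − (Y ∩ Z) = {4,9,11}
|(((Z Δ X)^c ∪ (X ∪ Z)) ∩ (Y − Z)) − (Y ∩ Z)| = 3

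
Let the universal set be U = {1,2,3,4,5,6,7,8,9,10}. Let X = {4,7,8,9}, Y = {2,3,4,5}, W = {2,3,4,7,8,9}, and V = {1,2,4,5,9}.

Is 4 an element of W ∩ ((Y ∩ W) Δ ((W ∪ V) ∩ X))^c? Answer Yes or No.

4 ∈ Y and 4 ∈ W, so 4 ∈ Y ∩ W
4 ∈ W and 4 ∈ V, so 4 ∈ W ∪ V
4 ∈ (W ∪ V) and 4 ∈ X, so 4 ∈ (W ∪ V) ∩ X
4 ∈ (Y ∩ W) and 4 ∈ ((W ∪ V) ∩ X), so 4 ∉ (Y ∩ W) Δ ((W ∪ V) ∩ X)
4 ∈ ((Y ∩ W) Δ ((W ∪ V) ∩ X))^c since 4 ∉ ((Y ∩ W) Δ ((W ∪ V) ∩ X))
4 ∈ W and 4 ∈ ((Y ∩ W) Δ ((W ∪ V) ∩ X))^c, so 4 ∈ W ∩ ((Y ∩ W) Δ ((W ∪ V) ∩ X))^c

Yes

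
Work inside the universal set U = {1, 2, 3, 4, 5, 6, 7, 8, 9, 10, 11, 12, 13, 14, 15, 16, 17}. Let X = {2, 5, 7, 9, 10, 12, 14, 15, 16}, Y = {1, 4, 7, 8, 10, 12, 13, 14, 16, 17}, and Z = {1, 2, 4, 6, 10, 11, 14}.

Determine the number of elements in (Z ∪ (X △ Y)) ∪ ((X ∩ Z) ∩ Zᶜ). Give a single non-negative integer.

X △ Y = {1, 2, 4, 5, 8, 9, 13, 15, 17}
Z ∪ (X △ Y) = {1, 2, 4, 5, 6, 8, 9, 10, 11, 13, 14, 15, 17}
X ∩ Z = {2, 10, 14}
Zᶜ = {3, 5, 7, 8, 9, 12, 13, 15, 16, 17}
(X ∩ Z) ∩ Zᶜ = {}
(Z ∪ (X △ Y)) ∪ ((X ∩ Z) ∩ Zᶜ) = {1, 2, 4, 5, 6, 8, 9, 10, 11, 13, 14, 15, 17}
|(Z ∪ (X △ Y)) ∪ ((X ∩ Z) ∩ Zᶜ)| = 13

13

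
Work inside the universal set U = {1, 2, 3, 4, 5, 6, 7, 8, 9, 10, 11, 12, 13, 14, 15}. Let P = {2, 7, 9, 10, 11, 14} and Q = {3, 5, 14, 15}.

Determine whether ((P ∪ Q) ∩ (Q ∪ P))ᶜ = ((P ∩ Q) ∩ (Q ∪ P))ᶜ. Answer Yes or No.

No

P ∪ Q = {2, 3, 5, 7, 9, 10, 11, 14, 15}
Q ∪ P = {2, 3, 5, 7, 9, 10, 11, 14, 15}
(P ∪ Q) ∩ (Q ∪ P) = {2, 3, 5, 7, 9, 10, 11, 14, 15}
((P ∪ Q) ∩ (Q ∪ P))ᶜ = {1, 4, 6, 8, 12, 13}
P ∩ Q = {14}
(P ∩ Q) ∩ (Q ∪ P) = {14}
((P ∩ Q) ∩ (Q ∪ P))ᶜ = {1, 2, 3, 4, 5, 6, 7, 8, 9, 10, 11, 12, 13, 15}
2 ∈ ((P ∩ Q) ∩ (Q ∪ P))ᶜ but 2 ∉ ((P ∪ Q) ∩ (Q ∪ P))ᶜ, so they differ.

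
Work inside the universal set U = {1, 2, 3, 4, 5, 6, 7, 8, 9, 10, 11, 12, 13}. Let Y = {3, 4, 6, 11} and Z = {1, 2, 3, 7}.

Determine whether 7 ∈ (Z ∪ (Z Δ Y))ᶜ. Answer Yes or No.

7 ∈ Z and 7 ∉ Y, so 7 ∈ Z Δ Y
7 ∈ Z and 7 ∈ (Z Δ Y), so 7 ∈ Z ∪ (Z Δ Y)
7 ∉ (Z ∪ (Z Δ Y))ᶜ since 7 ∈ (Z ∪ (Z Δ Y))

No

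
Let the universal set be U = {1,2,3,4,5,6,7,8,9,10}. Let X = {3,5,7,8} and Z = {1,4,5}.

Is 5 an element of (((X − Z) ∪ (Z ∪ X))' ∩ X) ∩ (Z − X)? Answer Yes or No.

5 ∈ X and 5 ∈ Z, so 5 ∉ X − Z
5 ∈ Z and 5 ∈ X, so 5 ∈ Z ∪ X
5 ∉ (X − Z) and 5 ∈ (Z ∪ X), so 5 ∈ (X − Z) ∪ (Z ∪ X)
5 ∉ ((X − Z) ∪ (Z ∪ X))' since 5 ∈ ((X − Z) ∪ (Z ∪ X))
5 ∉ ((X − Z) ∪ (Z ∪ X))' and 5 ∈ X, so 5 ∉ ((X − Z) ∪ (Z ∪ X))' ∩ X
5 ∈ Z and 5 ∈ X, so 5 ∉ Z − X
5 ∉ (((X − Z) ∪ (Z ∪ X))' ∩ X) and 5 ∉ (Z − X), so 5 ∉ (((X − Z) ∪ (Z ∪ X))' ∩ X) ∩ (Z − X)

No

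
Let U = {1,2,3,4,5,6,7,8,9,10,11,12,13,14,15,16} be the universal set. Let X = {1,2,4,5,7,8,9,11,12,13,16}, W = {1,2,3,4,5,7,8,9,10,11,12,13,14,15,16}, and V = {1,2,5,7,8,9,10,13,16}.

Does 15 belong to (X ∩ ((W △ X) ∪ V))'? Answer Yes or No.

15 ∈ W and 15 ∉ X, so 15 ∈ W △ X
15 ∈ (W △ X) and 15 ∉ V, so 15 ∈ (W △ X) ∪ V
15 ∉ X and 15 ∈ ((W △ X) ∪ V), so 15 ∉ X ∩ ((W △ X) ∪ V)
15 ∈ (X ∩ ((W △ X) ∪ V))' since 15 ∉ (X ∩ ((W △ X) ∪ V))

Yes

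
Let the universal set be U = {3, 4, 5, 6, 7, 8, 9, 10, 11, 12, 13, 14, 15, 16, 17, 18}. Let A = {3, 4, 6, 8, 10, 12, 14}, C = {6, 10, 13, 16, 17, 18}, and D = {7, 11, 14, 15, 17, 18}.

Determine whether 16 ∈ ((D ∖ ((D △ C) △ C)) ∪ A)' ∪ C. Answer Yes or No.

16 ∉ D and 16 ∈ C, so 16 ∈ D △ C
16 ∈ (D △ C) and 16 ∈ C, so 16 ∉ (D △ C) △ C
16 ∉ D and 16 ∉ ((D △ C) △ C), so 16 ∉ D ∖ ((D △ C) △ C)
16 ∉ (D ∖ ((D △ C) △ C)) and 16 ∉ A, so 16 ∉ (D ∖ ((D △ C) △ C)) ∪ A
16 ∈ ((D ∖ ((D △ C) △ C)) ∪ A)' since 16 ∉ ((D ∖ ((D △ C) △ C)) ∪ A)
16 ∈ ((D ∖ ((D △ C) △ C)) ∪ A)' and 16 ∈ C, so 16 ∈ ((D ∖ ((D △ C) △ C)) ∪ A)' ∪ C

Yes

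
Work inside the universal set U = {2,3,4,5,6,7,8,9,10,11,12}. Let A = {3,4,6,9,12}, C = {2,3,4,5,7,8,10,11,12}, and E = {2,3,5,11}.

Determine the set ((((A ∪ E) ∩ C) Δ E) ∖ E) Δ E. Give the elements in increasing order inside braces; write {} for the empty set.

{2,3,4,5,11,12}

A ∪ E = {2,3,4,5,6,9,11,12}
(A ∪ E) ∩ C = {2,3,4,5,11,12}
((A ∪ E) ∩ C) Δ E = {4,12}
(((A ∪ E) ∩ C) Δ E) ∖ E = {4,12}
((((A ∪ E) ∩ C) Δ E) ∖ E) Δ E = {2,3,4,5,11,12}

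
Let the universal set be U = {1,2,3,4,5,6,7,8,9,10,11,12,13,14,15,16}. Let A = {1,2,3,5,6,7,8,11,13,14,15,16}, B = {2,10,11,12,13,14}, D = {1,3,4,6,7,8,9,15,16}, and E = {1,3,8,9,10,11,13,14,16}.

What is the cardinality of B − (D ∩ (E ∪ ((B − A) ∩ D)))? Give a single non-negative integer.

B − A = {10,12}
(B − A) ∩ D = {}
E ∪ ((B − A) ∩ D) = {1,3,8,9,10,11,13,14,16}
D ∩ (E ∪ ((B − A) ∩ D)) = {1,3,8,9,16}
B − (D ∩ (E ∪ ((B − A) ∩ D))) = {2,10,11,12,13,14}
|B − (D ∩ (E ∪ ((B − A) ∩ D)))| = 6

6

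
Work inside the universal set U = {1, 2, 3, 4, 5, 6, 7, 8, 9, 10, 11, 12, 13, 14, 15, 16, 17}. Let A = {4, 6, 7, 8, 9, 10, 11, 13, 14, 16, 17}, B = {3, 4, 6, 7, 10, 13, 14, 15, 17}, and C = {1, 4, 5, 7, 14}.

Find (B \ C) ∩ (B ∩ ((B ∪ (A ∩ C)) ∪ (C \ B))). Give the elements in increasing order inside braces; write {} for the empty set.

B \ C = {3, 6, 10, 13, 15, 17}
A ∩ C = {4, 7, 14}
B ∪ (A ∩ C) = {3, 4, 6, 7, 10, 13, 14, 15, 17}
C \ B = {1, 5}
(B ∪ (A ∩ C)) ∪ (C \ B) = {1, 3, 4, 5, 6, 7, 10, 13, 14, 15, 17}
B ∩ ((B ∪ (A ∩ C)) ∪ (C \ B)) = {3, 4, 6, 7, 10, 13, 14, 15, 17}
(B \ C) ∩ (B ∩ ((B ∪ (A ∩ C)) ∪ (C \ B))) = {3, 6, 10, 13, 15, 17}

{3, 6, 10, 13, 15, 17}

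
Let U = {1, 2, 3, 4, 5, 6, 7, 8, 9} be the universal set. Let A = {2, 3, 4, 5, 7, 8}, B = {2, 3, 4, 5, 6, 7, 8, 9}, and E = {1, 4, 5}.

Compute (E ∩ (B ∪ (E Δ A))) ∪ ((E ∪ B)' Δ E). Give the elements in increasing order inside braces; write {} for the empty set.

E Δ A = {1, 2, 3, 7, 8}
B ∪ (E Δ A) = {1, 2, 3, 4, 5, 6, 7, 8, 9}
E ∩ (B ∪ (E Δ A)) = {1, 4, 5}
E ∪ B = {1, 2, 3, 4, 5, 6, 7, 8, 9}
(E ∪ B)' = {}
(E ∪ B)' Δ E = {1, 4, 5}
(E ∩ (B ∪ (E Δ A))) ∪ ((E ∪ B)' Δ E) = {1, 4, 5}

{1, 4, 5}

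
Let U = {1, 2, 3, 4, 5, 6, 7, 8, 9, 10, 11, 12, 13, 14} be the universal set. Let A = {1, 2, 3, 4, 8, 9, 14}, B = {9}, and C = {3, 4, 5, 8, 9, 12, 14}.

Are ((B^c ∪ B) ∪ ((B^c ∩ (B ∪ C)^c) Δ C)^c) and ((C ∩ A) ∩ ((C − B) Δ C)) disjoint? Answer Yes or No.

No

B^c = {1, 2, 3, 4, 5, 6, 7, 8, 10, 11, 12, 13, 14}
B^c ∪ B = {1, 2, 3, 4, 5, 6, 7, 8, 9, 10, 11, 12, 13, 14}
B ∪ C = {3, 4, 5, 8, 9, 12, 14}
(B ∪ C)^c = {1, 2, 6, 7, 10, 11, 13}
B^c ∩ (B ∪ C)^c = {1, 2, 6, 7, 10, 11, 13}
(B^c ∩ (B ∪ C)^c) Δ C = {1, 2, 3, 4, 5, 6, 7, 8, 9, 10, 11, 12, 13, 14}
((B^c ∩ (B ∪ C)^c) Δ C)^c = {}
(B^c ∪ B) ∪ ((B^c ∩ (B ∪ C)^c) Δ C)^c = {1, 2, 3, 4, 5, 6, 7, 8, 9, 10, 11, 12, 13, 14}
C ∩ A = {3, 4, 8, 9, 14}
C − B = {3, 4, 5, 8, 12, 14}
(C − B) Δ C = {9}
(C ∩ A) ∩ ((C − B) Δ C) = {9}
9 lies in both, so they are not disjoint.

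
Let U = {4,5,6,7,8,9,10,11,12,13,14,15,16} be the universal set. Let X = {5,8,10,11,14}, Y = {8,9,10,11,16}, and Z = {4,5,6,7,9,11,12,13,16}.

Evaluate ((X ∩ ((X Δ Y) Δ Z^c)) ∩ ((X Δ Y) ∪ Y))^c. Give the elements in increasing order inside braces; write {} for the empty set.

X Δ Y = {5,9,14,16}
Z^c = {8,10,14,15}
(X Δ Y) Δ Z^c = {5,8,9,10,15,16}
X ∩ ((X Δ Y) Δ Z^c) = {5,8,10}
(X Δ Y) ∪ Y = {5,8,9,10,11,14,16}
(X ∩ ((X Δ Y) Δ Z^c)) ∩ ((X Δ Y) ∪ Y) = {5,8,10}
((X ∩ ((X Δ Y) Δ Z^c)) ∩ ((X Δ Y) ∪ Y))^c = {4,6,7,9,11,12,13,14,15,16}

{4,6,7,9,11,12,13,14,15,16}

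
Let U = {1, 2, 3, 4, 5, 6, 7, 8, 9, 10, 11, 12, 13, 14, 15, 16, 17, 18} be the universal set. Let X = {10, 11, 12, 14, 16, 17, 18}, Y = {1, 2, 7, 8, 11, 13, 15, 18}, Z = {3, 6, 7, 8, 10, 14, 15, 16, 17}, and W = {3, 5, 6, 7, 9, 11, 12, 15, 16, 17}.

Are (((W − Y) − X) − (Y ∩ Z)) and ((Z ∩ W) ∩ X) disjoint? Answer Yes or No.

Yes

W − Y = {3, 5, 6, 9, 12, 16, 17}
(W − Y) − X = {3, 5, 6, 9}
Y ∩ Z = {7, 8, 15}
((W − Y) − X) − (Y ∩ Z) = {3, 5, 6, 9}
Z ∩ W = {3, 6, 7, 15, 16, 17}
(Z ∩ W) ∩ X = {16, 17}
{3, 5, 6, 9} and {16, 17} share no elements.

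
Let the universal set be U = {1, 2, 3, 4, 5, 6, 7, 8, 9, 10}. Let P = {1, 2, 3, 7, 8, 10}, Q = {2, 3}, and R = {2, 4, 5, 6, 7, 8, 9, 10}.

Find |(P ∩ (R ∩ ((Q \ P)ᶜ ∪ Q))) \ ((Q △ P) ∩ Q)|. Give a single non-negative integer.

4

Q \ P = {}
(Q \ P)ᶜ = {1, 2, 3, 4, 5, 6, 7, 8, 9, 10}
(Q \ P)ᶜ ∪ Q = {1, 2, 3, 4, 5, 6, 7, 8, 9, 10}
R ∩ ((Q \ P)ᶜ ∪ Q) = {2, 4, 5, 6, 7, 8, 9, 10}
P ∩ (R ∩ ((Q \ P)ᶜ ∪ Q)) = {2, 7, 8, 10}
Q △ P = {1, 7, 8, 10}
(Q △ P) ∩ Q = {}
(P ∩ (R ∩ ((Q \ P)ᶜ ∪ Q))) \ ((Q △ P) ∩ Q) = {2, 7, 8, 10}
|(P ∩ (R ∩ ((Q \ P)ᶜ ∪ Q))) \ ((Q △ P) ∩ Q)| = 4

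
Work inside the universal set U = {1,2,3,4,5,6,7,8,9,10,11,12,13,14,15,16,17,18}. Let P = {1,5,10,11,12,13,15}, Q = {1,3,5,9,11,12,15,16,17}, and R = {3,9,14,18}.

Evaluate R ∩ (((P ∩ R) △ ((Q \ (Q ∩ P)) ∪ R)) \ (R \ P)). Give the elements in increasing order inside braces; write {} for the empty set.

{}

P ∩ R = {}
Q ∩ P = {1,5,11,12,15}
Q \ (Q ∩ P) = {3,9,16,17}
(Q \ (Q ∩ P)) ∪ R = {3,9,14,16,17,18}
(P ∩ R) △ ((Q \ (Q ∩ P)) ∪ R) = {3,9,14,16,17,18}
R \ P = {3,9,14,18}
((P ∩ R) △ ((Q \ (Q ∩ P)) ∪ R)) \ (R \ P) = {16,17}
R ∩ (((P ∩ R) △ ((Q \ (Q ∩ P)) ∪ R)) \ (R \ P)) = {}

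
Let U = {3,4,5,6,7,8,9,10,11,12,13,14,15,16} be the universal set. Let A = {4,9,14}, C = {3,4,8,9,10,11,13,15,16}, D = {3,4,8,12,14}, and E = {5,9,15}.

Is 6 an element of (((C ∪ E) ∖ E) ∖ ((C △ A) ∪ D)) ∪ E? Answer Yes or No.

No

6 ∉ C and 6 ∉ E, so 6 ∉ C ∪ E
6 ∉ (C ∪ E) and 6 ∉ E, so 6 ∉ (C ∪ E) ∖ E
6 ∉ C and 6 ∉ A, so 6 ∉ C △ A
6 ∉ (C △ A) and 6 ∉ D, so 6 ∉ (C △ A) ∪ D
6 ∉ ((C ∪ E) ∖ E) and 6 ∉ ((C △ A) ∪ D), so 6 ∉ ((C ∪ E) ∖ E) ∖ ((C △ A) ∪ D)
6 ∉ (((C ∪ E) ∖ E) ∖ ((C △ A) ∪ D)) and 6 ∉ E, so 6 ∉ (((C ∪ E) ∖ E) ∖ ((C △ A) ∪ D)) ∪ E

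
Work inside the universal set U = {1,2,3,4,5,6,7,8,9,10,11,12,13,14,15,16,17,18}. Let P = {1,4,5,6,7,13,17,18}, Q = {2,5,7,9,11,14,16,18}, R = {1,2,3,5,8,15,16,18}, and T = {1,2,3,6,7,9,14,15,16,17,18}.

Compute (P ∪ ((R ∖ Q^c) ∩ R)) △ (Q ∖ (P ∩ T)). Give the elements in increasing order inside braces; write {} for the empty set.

{1,4,6,7,9,11,13,14,17,18}

Q^c = {1,3,4,6,8,10,12,13,15,17}
R ∖ Q^c = {2,5,16,18}
(R ∖ Q^c) ∩ R = {2,5,16,18}
P ∪ ((R ∖ Q^c) ∩ R) = {1,2,4,5,6,7,13,16,17,18}
P ∩ T = {1,6,7,17,18}
Q ∖ (P ∩ T) = {2,5,9,11,14,16}
(P ∪ ((R ∖ Q^c) ∩ R)) △ (Q ∖ (P ∩ T)) = {1,4,6,7,9,11,13,14,17,18}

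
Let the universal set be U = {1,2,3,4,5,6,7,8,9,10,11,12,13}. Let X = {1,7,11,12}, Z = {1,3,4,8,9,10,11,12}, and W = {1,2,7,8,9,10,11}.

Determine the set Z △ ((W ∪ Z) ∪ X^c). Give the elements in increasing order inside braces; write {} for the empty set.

{2,5,6,7,13}

W ∪ Z = {1,2,3,4,7,8,9,10,11,12}
X^c = {2,3,4,5,6,8,9,10,13}
(W ∪ Z) ∪ X^c = {1,2,3,4,5,6,7,8,9,10,11,12,13}
Z △ ((W ∪ Z) ∪ X^c) = {2,5,6,7,13}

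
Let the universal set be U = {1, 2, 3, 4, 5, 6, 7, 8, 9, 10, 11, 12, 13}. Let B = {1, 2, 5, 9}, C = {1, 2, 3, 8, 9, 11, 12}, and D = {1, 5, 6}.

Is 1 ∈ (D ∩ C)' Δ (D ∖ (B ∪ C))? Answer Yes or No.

No

1 ∈ D and 1 ∈ C, so 1 ∈ D ∩ C
1 ∉ (D ∩ C)' since 1 ∈ (D ∩ C)
1 ∈ B and 1 ∈ C, so 1 ∈ B ∪ C
1 ∈ D and 1 ∈ (B ∪ C), so 1 ∉ D ∖ (B ∪ C)
1 ∉ (D ∩ C)' and 1 ∉ (D ∖ (B ∪ C)), so 1 ∉ (D ∩ C)' Δ (D ∖ (B ∪ C))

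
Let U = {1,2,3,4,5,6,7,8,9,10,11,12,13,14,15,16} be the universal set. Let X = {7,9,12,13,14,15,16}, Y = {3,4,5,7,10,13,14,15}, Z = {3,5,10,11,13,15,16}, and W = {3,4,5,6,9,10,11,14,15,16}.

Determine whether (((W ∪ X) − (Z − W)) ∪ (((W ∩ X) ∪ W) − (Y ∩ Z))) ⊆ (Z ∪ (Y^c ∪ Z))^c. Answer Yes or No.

No

W ∪ X = {3,4,5,6,7,9,10,11,12,13,14,15,16}
Z − W = {13}
(W ∪ X) − (Z − W) = {3,4,5,6,7,9,10,11,12,14,15,16}
W ∩ X = {9,14,15,16}
(W ∩ X) ∪ W = {3,4,5,6,9,10,11,14,15,16}
Y ∩ Z = {3,5,10,13,15}
((W ∩ X) ∪ W) − (Y ∩ Z) = {4,6,9,11,14,16}
((W ∪ X) − (Z − W)) ∪ (((W ∩ X) ∪ W) − (Y ∩ Z)) = {3,4,5,6,7,9,10,11,12,14,15,16}
Y^c = {1,2,6,8,9,11,12,16}
Y^c ∪ Z = {1,2,3,5,6,8,9,10,11,12,13,15,16}
Z ∪ (Y^c ∪ Z) = {1,2,3,5,6,8,9,10,11,12,13,15,16}
(Z ∪ (Y^c ∪ Z))^c = {4,7,14}
3 ∈ ((W ∪ X) − (Z − W)) ∪ (((W ∩ X) ∪ W) − (Y ∩ Z)) but 3 ∉ (Z ∪ (Y^c ∪ Z))^c, so the inclusion fails.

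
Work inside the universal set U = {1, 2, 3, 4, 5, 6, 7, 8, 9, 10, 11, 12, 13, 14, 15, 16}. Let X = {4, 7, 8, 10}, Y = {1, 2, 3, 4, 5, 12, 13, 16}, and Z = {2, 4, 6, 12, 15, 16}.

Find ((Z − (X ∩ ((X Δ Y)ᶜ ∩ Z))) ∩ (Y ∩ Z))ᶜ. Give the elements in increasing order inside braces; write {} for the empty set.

{1, 3, 4, 5, 6, 7, 8, 9, 10, 11, 13, 14, 15}

X Δ Y = {1, 2, 3, 5, 7, 8, 10, 12, 13, 16}
(X Δ Y)ᶜ = {4, 6, 9, 11, 14, 15}
(X Δ Y)ᶜ ∩ Z = {4, 6, 15}
X ∩ ((X Δ Y)ᶜ ∩ Z) = {4}
Z − (X ∩ ((X Δ Y)ᶜ ∩ Z)) = {2, 6, 12, 15, 16}
Y ∩ Z = {2, 4, 12, 16}
(Z − (X ∩ ((X Δ Y)ᶜ ∩ Z))) ∩ (Y ∩ Z) = {2, 12, 16}
((Z − (X ∩ ((X Δ Y)ᶜ ∩ Z))) ∩ (Y ∩ Z))ᶜ = {1, 3, 4, 5, 6, 7, 8, 9, 10, 11, 13, 14, 15}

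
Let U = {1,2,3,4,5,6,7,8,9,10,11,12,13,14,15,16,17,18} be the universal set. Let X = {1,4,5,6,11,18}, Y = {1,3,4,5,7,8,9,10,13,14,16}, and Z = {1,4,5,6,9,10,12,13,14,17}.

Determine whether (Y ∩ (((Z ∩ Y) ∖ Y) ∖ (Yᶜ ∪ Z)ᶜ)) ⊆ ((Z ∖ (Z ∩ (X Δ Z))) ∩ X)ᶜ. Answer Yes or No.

Yes

Z ∩ Y = {1,4,5,9,10,13,14}
(Z ∩ Y) ∖ Y = {}
Yᶜ = {2,6,11,12,15,17,18}
Yᶜ ∪ Z = {1,2,4,5,6,9,10,11,12,13,14,15,17,18}
(Yᶜ ∪ Z)ᶜ = {3,7,8,16}
((Z ∩ Y) ∖ Y) ∖ (Yᶜ ∪ Z)ᶜ = {}
Y ∩ (((Z ∩ Y) ∖ Y) ∖ (Yᶜ ∪ Z)ᶜ) = {}
X Δ Z = {9,10,11,12,13,14,17,18}
Z ∩ (X Δ Z) = {9,10,12,13,14,17}
Z ∖ (Z ∩ (X Δ Z)) = {1,4,5,6}
(Z ∖ (Z ∩ (X Δ Z))) ∩ X = {1,4,5,6}
((Z ∖ (Z ∩ (X Δ Z))) ∩ X)ᶜ = {2,3,7,8,9,10,11,12,13,14,15,16,17,18}
Every element of {} is in {2,3,7,8,9,10,11,12,13,14,15,16,17,18}, so Y ∩ (((Z ∩ Y) ∖ Y) ∖ (Yᶜ ∪ Z)ᶜ) ⊆ ((Z ∖ (Z ∩ (X Δ Z))) ∩ X)ᶜ.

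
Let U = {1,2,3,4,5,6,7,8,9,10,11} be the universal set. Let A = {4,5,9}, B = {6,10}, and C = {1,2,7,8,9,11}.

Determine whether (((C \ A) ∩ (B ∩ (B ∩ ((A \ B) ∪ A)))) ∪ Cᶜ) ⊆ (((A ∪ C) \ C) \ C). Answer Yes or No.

No

C \ A = {1,2,7,8,11}
A \ B = {4,5,9}
(A \ B) ∪ A = {4,5,9}
B ∩ ((A \ B) ∪ A) = {}
B ∩ (B ∩ ((A \ B) ∪ A)) = {}
(C \ A) ∩ (B ∩ (B ∩ ((A \ B) ∪ A))) = {}
Cᶜ = {3,4,5,6,10}
((C \ A) ∩ (B ∩ (B ∩ ((A \ B) ∪ A)))) ∪ Cᶜ = {3,4,5,6,10}
A ∪ C = {1,2,4,5,7,8,9,11}
(A ∪ C) \ C = {4,5}
((A ∪ C) \ C) \ C = {4,5}
3 ∈ ((C \ A) ∩ (B ∩ (B ∩ ((A \ B) ∪ A)))) ∪ Cᶜ but 3 ∉ ((A ∪ C) \ C) \ C, so the inclusion fails.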